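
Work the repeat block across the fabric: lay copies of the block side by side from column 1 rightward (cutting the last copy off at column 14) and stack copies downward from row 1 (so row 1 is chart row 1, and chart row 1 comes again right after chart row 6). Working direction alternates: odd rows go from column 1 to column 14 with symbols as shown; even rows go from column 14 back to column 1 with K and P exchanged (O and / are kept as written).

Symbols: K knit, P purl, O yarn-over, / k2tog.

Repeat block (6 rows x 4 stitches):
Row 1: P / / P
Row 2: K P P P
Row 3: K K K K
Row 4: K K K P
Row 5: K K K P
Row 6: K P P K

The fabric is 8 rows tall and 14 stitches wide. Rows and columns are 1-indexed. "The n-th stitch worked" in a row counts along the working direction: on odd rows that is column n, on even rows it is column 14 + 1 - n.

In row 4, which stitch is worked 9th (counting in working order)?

Row 4: (4-1) mod 6 = 3, so use chart row 4. Even row -> WS.
Chart row 4 tiled across columns 1-14: K K K P K K K P K K K P K K
Wrong side: read the tiled row from column 14 down to 1 and exchange K with P (leave O, /).
Row 4 as worked: P P K P P P K P P P K P P P
Counting 9 along the worked row gives P.

== STITCH ==
P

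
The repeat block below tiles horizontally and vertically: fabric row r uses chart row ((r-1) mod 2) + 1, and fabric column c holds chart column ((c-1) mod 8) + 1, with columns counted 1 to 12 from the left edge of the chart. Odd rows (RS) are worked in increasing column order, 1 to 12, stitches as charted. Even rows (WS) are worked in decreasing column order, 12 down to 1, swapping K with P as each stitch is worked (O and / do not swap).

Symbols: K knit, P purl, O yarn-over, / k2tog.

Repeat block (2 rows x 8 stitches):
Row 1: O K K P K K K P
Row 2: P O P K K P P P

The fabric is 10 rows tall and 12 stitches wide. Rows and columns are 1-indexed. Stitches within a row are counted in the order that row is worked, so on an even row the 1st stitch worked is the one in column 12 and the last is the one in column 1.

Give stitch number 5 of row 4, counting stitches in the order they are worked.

Stitch:
K

Derivation:
Row 4: (4-1) mod 2 = 1, so use chart row 2. Even row -> WS.
Chart row 2 tiled across columns 1-12: P O P K K P P P P O P K
WS: work from column 12 back to column 1 (reverse the tiled row), swapping K<->P (O and / unchanged).
Row 4 as worked: P K O K K K K P P K O K
Counting 5 along the worked row gives K.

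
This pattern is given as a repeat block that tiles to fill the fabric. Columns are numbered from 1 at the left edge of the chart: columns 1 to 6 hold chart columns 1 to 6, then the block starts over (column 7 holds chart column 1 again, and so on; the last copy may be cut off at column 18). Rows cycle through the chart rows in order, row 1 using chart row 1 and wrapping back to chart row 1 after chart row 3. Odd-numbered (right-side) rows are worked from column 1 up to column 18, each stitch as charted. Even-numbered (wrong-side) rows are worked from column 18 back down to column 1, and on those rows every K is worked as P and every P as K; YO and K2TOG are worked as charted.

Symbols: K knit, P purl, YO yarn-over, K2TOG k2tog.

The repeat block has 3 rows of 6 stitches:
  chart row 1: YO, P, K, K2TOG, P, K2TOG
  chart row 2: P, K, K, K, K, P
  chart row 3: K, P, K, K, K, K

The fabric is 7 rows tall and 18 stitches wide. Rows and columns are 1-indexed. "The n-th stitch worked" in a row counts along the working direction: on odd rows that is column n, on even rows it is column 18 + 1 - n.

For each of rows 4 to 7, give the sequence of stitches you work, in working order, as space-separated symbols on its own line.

Row 4: chart row 1, WS - tiled (columns 1-18): YO P K K2TOG P K2TOG YO P K K2TOG P K2TOG YO P K K2TOG P K2TOG; work from column 18 back to 1 with K<->P swapped.
Row 5: chart row 2, RS - tile across columns 1-18 and work as-is.
Row 6: chart row 3, WS - tiled (columns 1-18): K P K K K K K P K K K K K P K K K K; work from column 18 back to 1 with K<->P swapped.
Row 7: chart row 1, RS - tile across columns 1-18 and work as-is.

Rows as worked:
K2TOG K K2TOG P K YO K2TOG K K2TOG P K YO K2TOG K K2TOG P K YO
P K K K K P P K K K K P P K K K K P
P P P P K P P P P P K P P P P P K P
YO P K K2TOG P K2TOG YO P K K2TOG P K2TOG YO P K K2TOG P K2TOG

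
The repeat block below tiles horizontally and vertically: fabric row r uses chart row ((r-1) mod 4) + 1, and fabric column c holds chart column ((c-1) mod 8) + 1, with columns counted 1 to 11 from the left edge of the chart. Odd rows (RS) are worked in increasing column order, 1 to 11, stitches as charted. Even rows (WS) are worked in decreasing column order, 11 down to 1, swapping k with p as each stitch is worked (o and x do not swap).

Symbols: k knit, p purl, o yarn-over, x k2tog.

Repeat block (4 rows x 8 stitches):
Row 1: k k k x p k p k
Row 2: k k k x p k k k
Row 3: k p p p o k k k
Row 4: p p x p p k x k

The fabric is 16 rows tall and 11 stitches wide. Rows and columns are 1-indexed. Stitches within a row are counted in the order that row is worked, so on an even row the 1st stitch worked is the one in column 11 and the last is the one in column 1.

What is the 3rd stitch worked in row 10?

Stitch:
p

Derivation:
For row 10: chart row = ((10-1) mod 4) + 1 = 2; this is a WS (even) row.
Chart row 2 tiled across columns 1-11: k k k x p k k k k k k
WS: work from column 11 back to column 1 (reverse the tiled row), swapping k<->p (o and x unchanged).
Row 10 as worked: p p p p p p k x p p p
Counting 3 along the worked row gives p.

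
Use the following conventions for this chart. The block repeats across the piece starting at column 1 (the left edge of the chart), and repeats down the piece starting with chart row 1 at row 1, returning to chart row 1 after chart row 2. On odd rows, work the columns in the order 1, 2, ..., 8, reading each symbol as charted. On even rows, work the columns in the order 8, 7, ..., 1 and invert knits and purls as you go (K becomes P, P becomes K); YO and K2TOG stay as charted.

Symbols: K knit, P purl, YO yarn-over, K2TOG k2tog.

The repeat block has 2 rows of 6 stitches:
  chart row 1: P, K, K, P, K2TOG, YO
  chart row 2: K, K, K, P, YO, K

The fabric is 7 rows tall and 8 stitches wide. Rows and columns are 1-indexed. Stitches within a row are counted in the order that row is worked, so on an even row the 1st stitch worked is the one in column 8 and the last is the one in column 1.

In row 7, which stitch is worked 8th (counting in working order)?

For row 7: chart row = ((7-1) mod 2) + 1 = 1; this is a RS (odd) row.
Chart row 1 tiled across columns 1-8: P K K P K2TOG YO P K
Right side: take the tiled row as-is (worked left to right from column 1).
The 8th stitch worked is K.

Stitch:
K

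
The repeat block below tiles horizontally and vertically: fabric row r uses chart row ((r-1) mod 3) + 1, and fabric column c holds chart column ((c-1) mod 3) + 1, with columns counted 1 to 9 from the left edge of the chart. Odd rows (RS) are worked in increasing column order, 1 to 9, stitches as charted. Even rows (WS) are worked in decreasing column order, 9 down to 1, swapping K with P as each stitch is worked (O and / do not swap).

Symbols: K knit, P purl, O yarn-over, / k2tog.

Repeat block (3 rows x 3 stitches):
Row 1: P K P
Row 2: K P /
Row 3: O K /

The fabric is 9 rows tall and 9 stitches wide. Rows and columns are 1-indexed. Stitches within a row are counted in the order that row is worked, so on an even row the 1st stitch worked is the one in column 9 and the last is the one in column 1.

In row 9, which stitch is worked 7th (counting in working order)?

== STITCH ==
O

Derivation:
Row 9: (9-1) mod 3 = 2, so use chart row 3. Odd row -> RS.
Chart row 3 tiled across columns 1-9: O K / O K / O K /
RS: work column 1 to column 9, symbols as charted — the tiled row is the row as worked.
The 7th stitch worked is O.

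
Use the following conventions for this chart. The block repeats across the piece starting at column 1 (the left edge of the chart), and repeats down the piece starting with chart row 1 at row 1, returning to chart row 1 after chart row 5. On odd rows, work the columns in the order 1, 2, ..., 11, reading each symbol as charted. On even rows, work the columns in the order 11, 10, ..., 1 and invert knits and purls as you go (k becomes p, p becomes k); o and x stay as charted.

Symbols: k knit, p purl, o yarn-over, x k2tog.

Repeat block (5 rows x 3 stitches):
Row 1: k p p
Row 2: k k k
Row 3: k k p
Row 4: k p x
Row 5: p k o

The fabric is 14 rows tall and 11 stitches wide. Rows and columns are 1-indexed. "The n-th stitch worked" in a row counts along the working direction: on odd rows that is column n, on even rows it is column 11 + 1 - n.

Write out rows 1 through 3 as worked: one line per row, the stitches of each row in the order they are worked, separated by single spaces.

Rows as worked:
k p p k p p k p p k p
p p p p p p p p p p p
k k p k k p k k p k k

Derivation:
Row 1: chart row 1, RS - tile across columns 1-11 and work as-is.
Row 2: chart row 2, WS - tiled (columns 1-11): k k k k k k k k k k k; work from column 11 back to 1 with k<->p swapped.
Row 3: chart row 3, RS - tile across columns 1-11 and work as-is.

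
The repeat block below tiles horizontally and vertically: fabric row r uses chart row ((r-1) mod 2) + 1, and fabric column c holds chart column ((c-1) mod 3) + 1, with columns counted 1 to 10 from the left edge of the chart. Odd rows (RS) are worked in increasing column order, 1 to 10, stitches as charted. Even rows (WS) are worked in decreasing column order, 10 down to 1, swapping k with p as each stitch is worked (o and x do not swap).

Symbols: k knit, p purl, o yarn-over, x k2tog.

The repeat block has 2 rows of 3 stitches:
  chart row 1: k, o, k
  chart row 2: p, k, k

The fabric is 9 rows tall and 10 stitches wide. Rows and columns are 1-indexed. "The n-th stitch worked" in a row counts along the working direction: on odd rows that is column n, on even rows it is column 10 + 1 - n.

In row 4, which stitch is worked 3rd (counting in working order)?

Stitch:
p

Derivation:
Row 4 uses chart row ((4-1) mod 2)+1 = 2. Row 4 is even, so WS.
Chart row 2 tiled across columns 1-10: p k k p k k p k k p
WS: work from column 10 back to column 1 (reverse the tiled row), swapping k<->p (o and x unchanged).
Row 4 as worked: k p p k p p k p p k
Counting 3 along the worked row gives p.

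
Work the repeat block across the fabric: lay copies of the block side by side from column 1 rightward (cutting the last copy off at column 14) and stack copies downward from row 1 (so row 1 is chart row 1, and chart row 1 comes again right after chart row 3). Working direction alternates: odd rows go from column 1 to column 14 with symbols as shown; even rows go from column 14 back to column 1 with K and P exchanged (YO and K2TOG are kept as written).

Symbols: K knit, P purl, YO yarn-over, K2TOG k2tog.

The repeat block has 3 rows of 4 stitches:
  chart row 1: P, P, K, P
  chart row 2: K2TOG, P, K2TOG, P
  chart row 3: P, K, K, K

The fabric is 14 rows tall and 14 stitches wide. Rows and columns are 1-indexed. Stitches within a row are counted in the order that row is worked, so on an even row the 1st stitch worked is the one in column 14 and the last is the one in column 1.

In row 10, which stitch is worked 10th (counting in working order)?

Stitch:
K

Derivation:
For row 10: chart row = ((10-1) mod 3) + 1 = 1; this is a WS (even) row.
Chart row 1 tiled across columns 1-14: P P K P P P K P P P K P P P
WS row: flip the tiled sequence (start at column 14) and apply K<->P; YO and K2TOG stay.
Row 10 as worked: K K K P K K K P K K K P K K
Stitch 10 in working order -> K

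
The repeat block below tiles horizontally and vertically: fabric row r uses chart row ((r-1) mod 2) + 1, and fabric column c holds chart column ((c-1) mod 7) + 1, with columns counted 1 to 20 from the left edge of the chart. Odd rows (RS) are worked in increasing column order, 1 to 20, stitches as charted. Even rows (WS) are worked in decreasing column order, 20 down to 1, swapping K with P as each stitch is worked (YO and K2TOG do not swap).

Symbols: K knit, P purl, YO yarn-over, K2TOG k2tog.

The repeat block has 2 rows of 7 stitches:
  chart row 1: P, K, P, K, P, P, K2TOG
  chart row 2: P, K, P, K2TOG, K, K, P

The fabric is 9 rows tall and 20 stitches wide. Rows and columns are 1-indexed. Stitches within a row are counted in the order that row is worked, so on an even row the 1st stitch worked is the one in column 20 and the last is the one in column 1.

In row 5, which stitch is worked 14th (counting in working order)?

For row 5: chart row = ((5-1) mod 2) + 1 = 1; this is a RS (odd) row.
Chart row 1 tiled across columns 1-20: P K P K P P K2TOG P K P K P P K2TOG P K P K P P
RS: work column 1 to column 20, symbols as charted — the tiled row is the row as worked.
Counting 14 along the worked row gives K2TOG.

Result:
K2TOG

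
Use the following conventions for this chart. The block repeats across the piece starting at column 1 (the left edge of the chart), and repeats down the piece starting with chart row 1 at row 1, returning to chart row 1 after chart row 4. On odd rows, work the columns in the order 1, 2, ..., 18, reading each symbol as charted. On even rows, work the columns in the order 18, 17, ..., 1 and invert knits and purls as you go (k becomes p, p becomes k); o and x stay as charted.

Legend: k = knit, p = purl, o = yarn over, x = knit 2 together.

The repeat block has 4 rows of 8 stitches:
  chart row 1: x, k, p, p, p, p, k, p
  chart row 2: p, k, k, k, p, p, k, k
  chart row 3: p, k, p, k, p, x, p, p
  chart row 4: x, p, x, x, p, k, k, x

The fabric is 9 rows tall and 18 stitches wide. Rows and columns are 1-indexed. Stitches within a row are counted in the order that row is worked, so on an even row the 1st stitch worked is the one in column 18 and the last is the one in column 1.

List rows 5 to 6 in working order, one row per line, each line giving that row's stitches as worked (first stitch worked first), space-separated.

Row 5: chart row 1, RS - tile across columns 1-18 and work as-is.
Row 6: chart row 2, WS - tiled (columns 1-18): p k k k p p k k p k k k p p k k p k; work from column 18 back to 1 with k<->p swapped.

Result:
x k p p p p k p x k p p p p k p x k
p k p p k k p p p k p p k k p p p k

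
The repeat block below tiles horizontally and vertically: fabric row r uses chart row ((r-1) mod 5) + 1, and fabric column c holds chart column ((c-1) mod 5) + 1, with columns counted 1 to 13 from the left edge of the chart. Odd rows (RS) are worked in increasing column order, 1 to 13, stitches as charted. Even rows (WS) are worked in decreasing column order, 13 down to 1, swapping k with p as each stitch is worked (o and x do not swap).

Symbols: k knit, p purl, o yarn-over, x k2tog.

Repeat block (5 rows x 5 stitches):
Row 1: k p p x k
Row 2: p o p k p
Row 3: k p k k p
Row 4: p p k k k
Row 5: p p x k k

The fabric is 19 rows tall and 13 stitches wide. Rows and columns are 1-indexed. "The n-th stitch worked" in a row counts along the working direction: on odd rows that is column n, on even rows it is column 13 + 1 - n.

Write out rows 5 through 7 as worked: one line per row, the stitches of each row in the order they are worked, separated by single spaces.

Rows as worked:
p p x k k p p x k k p p x
k k p p x k k p p x k k p
p o p k p p o p k p p o p

Derivation:
Row 5: chart row 5, RS - tile across columns 1-13 and work as-is.
Row 6: chart row 1, WS - tiled (columns 1-13): k p p x k k p p x k k p p; work from column 13 back to 1 with k<->p swapped.
Row 7: chart row 2, RS - tile across columns 1-13 and work as-is.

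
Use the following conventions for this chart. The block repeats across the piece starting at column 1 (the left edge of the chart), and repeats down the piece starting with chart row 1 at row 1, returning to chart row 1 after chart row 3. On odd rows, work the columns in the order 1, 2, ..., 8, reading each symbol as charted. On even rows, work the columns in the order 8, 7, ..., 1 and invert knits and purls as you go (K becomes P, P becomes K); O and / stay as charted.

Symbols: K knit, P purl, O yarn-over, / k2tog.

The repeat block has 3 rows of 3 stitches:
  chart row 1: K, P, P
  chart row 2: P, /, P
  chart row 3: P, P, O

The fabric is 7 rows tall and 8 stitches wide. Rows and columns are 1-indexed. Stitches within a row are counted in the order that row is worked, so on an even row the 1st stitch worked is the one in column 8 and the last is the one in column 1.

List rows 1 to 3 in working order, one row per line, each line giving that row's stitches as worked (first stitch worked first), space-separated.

Result:
K P P K P P K P
/ K K / K K / K
P P O P P O P P

Derivation:
Row 1: chart row 1, RS - tile across columns 1-8 and work as-is.
Row 2: chart row 2, WS - tiled (columns 1-8): P / P P / P P /; work from column 8 back to 1 with K<->P swapped.
Row 3: chart row 3, RS - tile across columns 1-8 and work as-is.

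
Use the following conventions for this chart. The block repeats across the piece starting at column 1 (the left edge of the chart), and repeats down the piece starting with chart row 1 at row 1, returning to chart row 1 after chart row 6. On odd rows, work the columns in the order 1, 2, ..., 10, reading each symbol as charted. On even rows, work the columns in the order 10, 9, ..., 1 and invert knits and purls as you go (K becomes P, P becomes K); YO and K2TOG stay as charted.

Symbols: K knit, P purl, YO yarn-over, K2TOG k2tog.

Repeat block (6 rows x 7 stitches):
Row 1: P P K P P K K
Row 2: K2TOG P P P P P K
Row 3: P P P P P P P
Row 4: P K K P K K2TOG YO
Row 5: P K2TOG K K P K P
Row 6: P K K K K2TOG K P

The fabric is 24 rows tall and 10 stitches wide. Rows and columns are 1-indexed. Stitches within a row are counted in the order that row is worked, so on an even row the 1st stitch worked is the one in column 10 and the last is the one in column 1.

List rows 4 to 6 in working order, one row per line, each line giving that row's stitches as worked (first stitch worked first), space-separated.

== ROWS AS WORKED ==
P P K YO K2TOG P K P P K
P K2TOG K K P K P P K2TOG K
P P K K P K2TOG P P P K

Derivation:
Row 4: chart row 4, WS - tiled (columns 1-10): P K K P K K2TOG YO P K K; work from column 10 back to 1 with K<->P swapped.
Row 5: chart row 5, RS - tile across columns 1-10 and work as-is.
Row 6: chart row 6, WS - tiled (columns 1-10): P K K K K2TOG K P P K K; work from column 10 back to 1 with K<->P swapped.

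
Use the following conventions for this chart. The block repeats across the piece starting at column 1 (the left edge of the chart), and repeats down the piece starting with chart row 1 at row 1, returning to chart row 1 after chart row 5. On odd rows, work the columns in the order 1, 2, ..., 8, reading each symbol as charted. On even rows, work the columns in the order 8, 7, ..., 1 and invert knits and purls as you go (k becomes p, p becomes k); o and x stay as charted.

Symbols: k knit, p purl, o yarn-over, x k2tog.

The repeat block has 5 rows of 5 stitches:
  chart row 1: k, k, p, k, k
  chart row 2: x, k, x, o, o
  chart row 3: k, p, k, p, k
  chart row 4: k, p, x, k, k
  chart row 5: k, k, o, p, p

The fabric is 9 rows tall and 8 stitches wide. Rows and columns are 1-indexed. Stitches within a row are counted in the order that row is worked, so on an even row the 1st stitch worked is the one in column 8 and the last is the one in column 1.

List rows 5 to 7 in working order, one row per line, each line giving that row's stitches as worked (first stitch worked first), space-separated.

Row 5: chart row 5, RS - tile across columns 1-8 and work as-is.
Row 6: chart row 1, WS - tiled (columns 1-8): k k p k k k k p; work from column 8 back to 1 with k<->p swapped.
Row 7: chart row 2, RS - tile across columns 1-8 and work as-is.

== ROWS AS WORKED ==
k k o p p k k o
k p p p p k p p
x k x o o x k x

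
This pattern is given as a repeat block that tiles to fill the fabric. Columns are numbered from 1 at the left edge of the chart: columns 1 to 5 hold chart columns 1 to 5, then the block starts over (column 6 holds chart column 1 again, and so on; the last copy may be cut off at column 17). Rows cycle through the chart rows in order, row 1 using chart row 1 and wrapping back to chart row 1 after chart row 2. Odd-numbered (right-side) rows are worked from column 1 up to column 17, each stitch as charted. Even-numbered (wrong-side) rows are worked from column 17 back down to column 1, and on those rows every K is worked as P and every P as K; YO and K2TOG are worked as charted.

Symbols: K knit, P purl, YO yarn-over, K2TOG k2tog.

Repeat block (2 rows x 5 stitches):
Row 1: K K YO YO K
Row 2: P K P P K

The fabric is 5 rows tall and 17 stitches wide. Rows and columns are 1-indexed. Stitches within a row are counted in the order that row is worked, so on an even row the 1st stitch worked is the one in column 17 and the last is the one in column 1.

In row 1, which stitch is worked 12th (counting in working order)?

Result:
K

Derivation:
Row 1: (1-1) mod 2 = 0, so use chart row 1. Odd row -> RS.
Chart row 1 tiled across columns 1-17: K K YO YO K K K YO YO K K K YO YO K K K
RS: work column 1 to column 17, symbols as charted — the tiled row is the row as worked.
Stitch 12 in working order -> K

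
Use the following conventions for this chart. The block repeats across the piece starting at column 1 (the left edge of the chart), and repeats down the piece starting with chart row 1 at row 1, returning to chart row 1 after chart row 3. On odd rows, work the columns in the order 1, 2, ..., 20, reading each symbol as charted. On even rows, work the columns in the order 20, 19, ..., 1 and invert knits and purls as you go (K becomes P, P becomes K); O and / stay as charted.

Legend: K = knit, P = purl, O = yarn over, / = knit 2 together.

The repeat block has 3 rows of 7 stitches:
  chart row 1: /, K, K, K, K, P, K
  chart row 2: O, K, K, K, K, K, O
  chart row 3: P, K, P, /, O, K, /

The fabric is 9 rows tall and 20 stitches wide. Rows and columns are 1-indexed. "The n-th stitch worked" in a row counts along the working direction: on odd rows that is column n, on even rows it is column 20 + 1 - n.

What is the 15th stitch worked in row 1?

== STITCH ==
/

Derivation:
For row 1: chart row = ((1-1) mod 3) + 1 = 1; this is a RS (odd) row.
Chart row 1 tiled across columns 1-20: / K K K K P K / K K K K P K / K K K K P
RS: work column 1 to column 20, symbols as charted — the tiled row is the row as worked.
Stitch 15 in working order -> /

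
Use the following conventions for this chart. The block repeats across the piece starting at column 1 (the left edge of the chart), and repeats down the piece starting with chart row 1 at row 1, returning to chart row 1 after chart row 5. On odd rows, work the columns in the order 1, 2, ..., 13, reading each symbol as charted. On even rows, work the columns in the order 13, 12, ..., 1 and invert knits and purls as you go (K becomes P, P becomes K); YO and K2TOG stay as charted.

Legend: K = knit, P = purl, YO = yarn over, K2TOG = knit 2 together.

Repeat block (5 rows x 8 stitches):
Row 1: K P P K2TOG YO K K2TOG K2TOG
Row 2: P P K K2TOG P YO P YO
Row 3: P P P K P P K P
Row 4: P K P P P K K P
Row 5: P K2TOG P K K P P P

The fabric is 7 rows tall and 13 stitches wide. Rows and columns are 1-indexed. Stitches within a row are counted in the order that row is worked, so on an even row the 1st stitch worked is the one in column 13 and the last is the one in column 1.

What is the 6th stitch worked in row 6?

Stitch:
K2TOG

Derivation:
Row 6: (6-1) mod 5 = 0, so use chart row 1. Even row -> WS.
Chart row 1 tiled across columns 1-13: K P P K2TOG YO K K2TOG K2TOG K P P K2TOG YO
Wrong side: read the tiled row from column 13 down to 1 and exchange K with P (leave YO, K2TOG).
Row 6 as worked: YO K2TOG K K P K2TOG K2TOG P YO K2TOG K K P
Counting 6 along the worked row gives K2TOG.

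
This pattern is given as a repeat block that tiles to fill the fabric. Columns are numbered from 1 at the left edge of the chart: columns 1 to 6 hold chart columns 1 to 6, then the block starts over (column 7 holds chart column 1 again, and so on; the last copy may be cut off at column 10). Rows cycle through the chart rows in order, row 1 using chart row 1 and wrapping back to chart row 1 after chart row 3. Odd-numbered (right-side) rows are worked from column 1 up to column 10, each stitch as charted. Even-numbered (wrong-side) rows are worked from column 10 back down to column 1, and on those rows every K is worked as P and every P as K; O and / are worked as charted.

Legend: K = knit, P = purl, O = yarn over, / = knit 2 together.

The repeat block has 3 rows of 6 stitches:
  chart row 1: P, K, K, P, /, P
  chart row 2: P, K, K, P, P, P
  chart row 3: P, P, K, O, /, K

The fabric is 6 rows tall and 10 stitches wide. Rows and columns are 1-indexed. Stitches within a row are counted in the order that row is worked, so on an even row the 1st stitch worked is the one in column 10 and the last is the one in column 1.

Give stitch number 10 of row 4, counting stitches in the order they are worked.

Row 4: (4-1) mod 3 = 0, so use chart row 1. Even row -> WS.
Chart row 1 tiled across columns 1-10: P K K P / P P K K P
WS row: flip the tiled sequence (start at column 10) and apply K<->P; O and / stay.
Row 4 as worked: K P P K K / K P P K
The 10th stitch worked is K.

Result:
K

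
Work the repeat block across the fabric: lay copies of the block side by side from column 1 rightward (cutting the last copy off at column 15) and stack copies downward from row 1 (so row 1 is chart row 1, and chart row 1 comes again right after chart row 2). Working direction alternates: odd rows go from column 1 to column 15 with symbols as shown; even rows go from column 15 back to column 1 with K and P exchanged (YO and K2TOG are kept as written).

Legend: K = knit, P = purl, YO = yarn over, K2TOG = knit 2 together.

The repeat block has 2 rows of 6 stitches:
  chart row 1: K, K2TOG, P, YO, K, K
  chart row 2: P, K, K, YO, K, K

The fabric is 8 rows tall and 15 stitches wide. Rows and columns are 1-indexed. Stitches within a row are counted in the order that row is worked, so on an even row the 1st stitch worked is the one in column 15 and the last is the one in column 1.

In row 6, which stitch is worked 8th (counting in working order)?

Row 6 uses chart row ((6-1) mod 2)+1 = 2. Row 6 is even, so WS.
Chart row 2 tiled across columns 1-15: P K K YO K K P K K YO K K P K K
WS: work from column 15 back to column 1 (reverse the tiled row), swapping K<->P (YO and K2TOG unchanged).
Row 6 as worked: P P K P P YO P P K P P YO P P K
The 8th stitch worked is P.

== STITCH ==
P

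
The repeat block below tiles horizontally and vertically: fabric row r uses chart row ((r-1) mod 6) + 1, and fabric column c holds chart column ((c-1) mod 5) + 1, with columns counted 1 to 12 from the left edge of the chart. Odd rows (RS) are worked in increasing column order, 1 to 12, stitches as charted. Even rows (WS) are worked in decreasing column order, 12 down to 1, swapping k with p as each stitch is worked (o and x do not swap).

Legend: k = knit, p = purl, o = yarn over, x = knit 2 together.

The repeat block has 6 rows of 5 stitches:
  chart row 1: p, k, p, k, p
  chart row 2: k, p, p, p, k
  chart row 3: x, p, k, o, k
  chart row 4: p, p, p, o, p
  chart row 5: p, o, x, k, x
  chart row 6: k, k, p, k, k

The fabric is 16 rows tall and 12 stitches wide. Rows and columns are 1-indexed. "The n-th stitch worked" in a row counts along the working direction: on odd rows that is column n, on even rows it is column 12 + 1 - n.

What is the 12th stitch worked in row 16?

For row 16: chart row = ((16-1) mod 6) + 1 = 4; this is a WS (even) row.
Chart row 4 tiled across columns 1-12: p p p o p p p p o p p p
Wrong side: read the tiled row from column 12 down to 1 and exchange k with p (leave o, x).
Row 16 as worked: k k k o k k k k o k k k
The 12th stitch worked is k.

Stitch:
k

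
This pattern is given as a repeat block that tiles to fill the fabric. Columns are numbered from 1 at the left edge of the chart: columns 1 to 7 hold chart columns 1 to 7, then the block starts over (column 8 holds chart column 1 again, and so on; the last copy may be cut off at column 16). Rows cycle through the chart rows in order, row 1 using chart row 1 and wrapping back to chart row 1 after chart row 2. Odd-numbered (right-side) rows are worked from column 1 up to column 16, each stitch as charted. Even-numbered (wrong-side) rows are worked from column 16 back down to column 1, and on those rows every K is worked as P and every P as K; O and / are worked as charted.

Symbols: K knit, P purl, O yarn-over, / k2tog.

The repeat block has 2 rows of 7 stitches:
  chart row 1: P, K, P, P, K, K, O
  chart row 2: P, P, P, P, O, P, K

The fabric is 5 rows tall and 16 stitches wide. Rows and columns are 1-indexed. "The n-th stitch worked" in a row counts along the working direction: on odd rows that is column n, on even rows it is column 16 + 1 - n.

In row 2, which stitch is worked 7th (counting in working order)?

Result:
K

Derivation:
Row 2: (2-1) mod 2 = 1, so use chart row 2. Even row -> WS.
Chart row 2 tiled across columns 1-16: P P P P O P K P P P P O P K P P
WS: work from column 16 back to column 1 (reverse the tiled row), swapping K<->P (O and / unchanged).
Row 2 as worked: K K P K O K K K K P K O K K K K
Stitch 7 in working order -> K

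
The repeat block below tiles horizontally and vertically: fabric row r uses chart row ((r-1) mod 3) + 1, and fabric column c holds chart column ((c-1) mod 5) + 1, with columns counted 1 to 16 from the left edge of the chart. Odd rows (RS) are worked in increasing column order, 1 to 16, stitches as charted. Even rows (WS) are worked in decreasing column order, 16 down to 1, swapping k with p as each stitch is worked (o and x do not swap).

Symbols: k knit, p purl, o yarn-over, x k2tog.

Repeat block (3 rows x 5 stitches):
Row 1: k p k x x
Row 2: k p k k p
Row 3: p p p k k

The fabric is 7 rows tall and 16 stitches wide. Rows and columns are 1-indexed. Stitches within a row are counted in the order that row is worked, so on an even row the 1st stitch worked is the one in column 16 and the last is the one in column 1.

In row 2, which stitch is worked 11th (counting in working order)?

For row 2: chart row = ((2-1) mod 3) + 1 = 2; this is a WS (even) row.
Chart row 2 tiled across columns 1-16: k p k k p k p k k p k p k k p k
Wrong side: read the tiled row from column 16 down to 1 and exchange k with p (leave o, x).
Row 2 as worked: p k p p k p k p p k p k p p k p
Counting 11 along the worked row gives p.

Stitch:
p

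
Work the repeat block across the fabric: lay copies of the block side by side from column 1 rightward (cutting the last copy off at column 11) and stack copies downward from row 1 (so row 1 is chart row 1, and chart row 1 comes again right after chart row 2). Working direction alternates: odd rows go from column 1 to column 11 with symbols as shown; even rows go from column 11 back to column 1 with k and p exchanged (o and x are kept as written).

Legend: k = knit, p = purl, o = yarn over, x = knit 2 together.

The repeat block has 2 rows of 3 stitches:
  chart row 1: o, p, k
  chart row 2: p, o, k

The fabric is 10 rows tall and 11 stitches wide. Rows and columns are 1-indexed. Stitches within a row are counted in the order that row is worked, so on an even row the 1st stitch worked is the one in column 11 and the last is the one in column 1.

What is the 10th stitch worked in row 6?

Row 6: (6-1) mod 2 = 1, so use chart row 2. Even row -> WS.
Chart row 2 tiled across columns 1-11: p o k p o k p o k p o
WS row: flip the tiled sequence (start at column 11) and apply k<->p; o and x stay.
Row 6 as worked: o k p o k p o k p o k
Stitch 10 in working order -> o

Result:
o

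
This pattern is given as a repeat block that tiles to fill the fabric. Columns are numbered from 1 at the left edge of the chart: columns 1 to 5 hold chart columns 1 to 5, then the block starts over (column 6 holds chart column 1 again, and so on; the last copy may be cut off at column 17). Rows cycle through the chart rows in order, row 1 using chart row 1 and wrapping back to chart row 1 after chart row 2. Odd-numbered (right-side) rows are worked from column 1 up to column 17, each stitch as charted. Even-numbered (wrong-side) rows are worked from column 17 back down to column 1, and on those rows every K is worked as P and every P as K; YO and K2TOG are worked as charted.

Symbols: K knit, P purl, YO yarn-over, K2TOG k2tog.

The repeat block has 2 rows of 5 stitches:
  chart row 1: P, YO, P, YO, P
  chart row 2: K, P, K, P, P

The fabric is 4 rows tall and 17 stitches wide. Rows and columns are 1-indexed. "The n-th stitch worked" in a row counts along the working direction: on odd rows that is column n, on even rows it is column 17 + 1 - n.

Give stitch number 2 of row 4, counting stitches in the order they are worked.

For row 4: chart row = ((4-1) mod 2) + 1 = 2; this is a WS (even) row.
Chart row 2 tiled across columns 1-17: K P K P P K P K P P K P K P P K P
Wrong side: read the tiled row from column 17 down to 1 and exchange K with P (leave YO, K2TOG).
Row 4 as worked: K P K K P K P K K P K P K K P K P
Counting 2 along the worked row gives P.

Result:
P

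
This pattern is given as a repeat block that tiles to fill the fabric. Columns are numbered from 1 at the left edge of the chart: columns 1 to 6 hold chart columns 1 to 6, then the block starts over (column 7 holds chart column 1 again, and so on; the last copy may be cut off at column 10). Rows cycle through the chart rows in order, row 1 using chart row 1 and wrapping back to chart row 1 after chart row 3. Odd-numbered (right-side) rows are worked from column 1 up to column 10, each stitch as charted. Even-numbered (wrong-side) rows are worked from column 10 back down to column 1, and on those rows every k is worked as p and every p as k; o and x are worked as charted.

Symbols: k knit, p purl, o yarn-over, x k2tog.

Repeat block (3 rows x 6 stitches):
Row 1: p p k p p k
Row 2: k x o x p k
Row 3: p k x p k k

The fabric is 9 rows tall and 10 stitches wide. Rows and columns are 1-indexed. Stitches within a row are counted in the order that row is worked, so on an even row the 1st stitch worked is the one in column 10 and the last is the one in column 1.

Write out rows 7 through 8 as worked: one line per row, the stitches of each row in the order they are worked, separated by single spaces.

Result:
p p k p p k p p k p
x o x p p k x o x p

Derivation:
Row 7: chart row 1, RS - tile across columns 1-10 and work as-is.
Row 8: chart row 2, WS - tiled (columns 1-10): k x o x p k k x o x; work from column 10 back to 1 with k<->p swapped.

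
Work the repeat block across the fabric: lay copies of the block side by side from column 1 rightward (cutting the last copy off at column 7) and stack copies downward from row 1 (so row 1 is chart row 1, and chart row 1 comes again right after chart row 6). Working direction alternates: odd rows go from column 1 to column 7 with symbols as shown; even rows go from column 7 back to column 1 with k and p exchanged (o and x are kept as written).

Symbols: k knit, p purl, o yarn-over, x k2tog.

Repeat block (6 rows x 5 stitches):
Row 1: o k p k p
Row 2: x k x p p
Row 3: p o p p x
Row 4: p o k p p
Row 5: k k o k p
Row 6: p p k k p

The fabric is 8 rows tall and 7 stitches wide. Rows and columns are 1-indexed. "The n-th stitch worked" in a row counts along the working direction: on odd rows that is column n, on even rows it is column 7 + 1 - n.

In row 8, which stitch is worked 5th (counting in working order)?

For row 8: chart row = ((8-1) mod 6) + 1 = 2; this is a WS (even) row.
Chart row 2 tiled across columns 1-7: x k x p p x k
WS: work from column 7 back to column 1 (reverse the tiled row), swapping k<->p (o and x unchanged).
Row 8 as worked: p x k k x p x
The 5th stitch worked is x.

Result:
x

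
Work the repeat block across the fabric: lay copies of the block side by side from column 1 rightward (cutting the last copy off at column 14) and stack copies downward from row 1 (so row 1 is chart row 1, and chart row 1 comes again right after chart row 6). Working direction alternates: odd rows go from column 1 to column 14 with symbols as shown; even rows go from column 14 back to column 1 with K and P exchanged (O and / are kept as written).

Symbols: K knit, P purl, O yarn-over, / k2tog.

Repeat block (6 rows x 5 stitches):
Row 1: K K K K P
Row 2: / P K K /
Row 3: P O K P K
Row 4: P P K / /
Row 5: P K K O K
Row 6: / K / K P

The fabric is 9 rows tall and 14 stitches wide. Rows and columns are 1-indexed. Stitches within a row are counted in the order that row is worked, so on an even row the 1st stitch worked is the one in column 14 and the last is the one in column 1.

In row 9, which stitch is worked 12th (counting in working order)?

Row 9 uses chart row ((9-1) mod 6)+1 = 3. Row 9 is odd, so RS.
Chart row 3 tiled across columns 1-14: P O K P K P O K P K P O K P
RS row: no reversal, no swap; stitch n worked = column n.
Counting 12 along the worked row gives O.

Result:
O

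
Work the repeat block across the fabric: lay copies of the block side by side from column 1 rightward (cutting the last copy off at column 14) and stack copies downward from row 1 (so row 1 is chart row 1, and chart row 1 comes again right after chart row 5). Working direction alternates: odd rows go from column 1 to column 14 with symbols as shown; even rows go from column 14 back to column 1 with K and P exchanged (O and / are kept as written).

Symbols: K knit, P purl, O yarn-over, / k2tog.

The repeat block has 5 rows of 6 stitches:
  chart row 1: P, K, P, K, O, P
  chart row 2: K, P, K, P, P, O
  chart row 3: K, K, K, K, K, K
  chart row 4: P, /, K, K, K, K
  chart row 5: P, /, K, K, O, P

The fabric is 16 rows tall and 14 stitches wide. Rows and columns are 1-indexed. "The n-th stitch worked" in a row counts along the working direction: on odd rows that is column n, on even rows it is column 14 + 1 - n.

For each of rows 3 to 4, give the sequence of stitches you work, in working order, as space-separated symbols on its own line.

Row 3: chart row 3, RS - tile across columns 1-14 and work as-is.
Row 4: chart row 4, WS - tiled (columns 1-14): P / K K K K P / K K K K P /; work from column 14 back to 1 with K<->P swapped.

Rows as worked:
K K K K K K K K K K K K K K
/ K P P P P / K P P P P / K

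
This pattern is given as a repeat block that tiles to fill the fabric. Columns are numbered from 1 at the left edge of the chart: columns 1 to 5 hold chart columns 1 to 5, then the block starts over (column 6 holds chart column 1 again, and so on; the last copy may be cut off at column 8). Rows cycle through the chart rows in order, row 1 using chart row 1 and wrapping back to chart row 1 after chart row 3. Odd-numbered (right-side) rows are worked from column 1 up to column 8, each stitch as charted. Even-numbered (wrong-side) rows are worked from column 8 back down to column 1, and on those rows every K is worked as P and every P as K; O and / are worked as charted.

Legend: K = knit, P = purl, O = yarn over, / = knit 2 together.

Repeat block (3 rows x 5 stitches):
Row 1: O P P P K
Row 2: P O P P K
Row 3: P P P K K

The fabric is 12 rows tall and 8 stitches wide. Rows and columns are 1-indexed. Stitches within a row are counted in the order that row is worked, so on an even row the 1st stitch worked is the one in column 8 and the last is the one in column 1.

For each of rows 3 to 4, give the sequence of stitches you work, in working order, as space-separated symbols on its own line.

Row 3: chart row 3, RS - tile across columns 1-8 and work as-is.
Row 4: chart row 1, WS - tiled (columns 1-8): O P P P K O P P; work from column 8 back to 1 with K<->P swapped.

Rows as worked:
P P P K K P P P
K K O P K K K O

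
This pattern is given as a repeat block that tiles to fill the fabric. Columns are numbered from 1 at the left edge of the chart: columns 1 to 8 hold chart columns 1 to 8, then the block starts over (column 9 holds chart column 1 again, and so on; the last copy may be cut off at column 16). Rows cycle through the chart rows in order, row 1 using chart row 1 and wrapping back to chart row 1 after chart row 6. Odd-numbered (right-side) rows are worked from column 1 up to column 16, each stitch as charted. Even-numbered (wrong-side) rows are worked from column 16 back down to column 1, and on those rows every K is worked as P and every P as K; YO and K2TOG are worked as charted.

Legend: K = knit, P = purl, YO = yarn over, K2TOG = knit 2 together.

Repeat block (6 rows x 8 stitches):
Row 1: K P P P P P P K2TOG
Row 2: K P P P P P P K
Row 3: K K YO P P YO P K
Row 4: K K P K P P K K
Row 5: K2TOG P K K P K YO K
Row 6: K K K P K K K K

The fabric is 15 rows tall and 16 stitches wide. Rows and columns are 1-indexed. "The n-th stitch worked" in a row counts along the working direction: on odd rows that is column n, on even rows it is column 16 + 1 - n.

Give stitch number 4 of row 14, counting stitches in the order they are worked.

For row 14: chart row = ((14-1) mod 6) + 1 = 2; this is a WS (even) row.
Chart row 2 tiled across columns 1-16: K P P P P P P K K P P P P P P K
Wrong side: read the tiled row from column 16 down to 1 and exchange K with P (leave YO, K2TOG).
Row 14 as worked: P K K K K K K P P K K K K K K P
Counting 4 along the worked row gives K.

Stitch:
K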